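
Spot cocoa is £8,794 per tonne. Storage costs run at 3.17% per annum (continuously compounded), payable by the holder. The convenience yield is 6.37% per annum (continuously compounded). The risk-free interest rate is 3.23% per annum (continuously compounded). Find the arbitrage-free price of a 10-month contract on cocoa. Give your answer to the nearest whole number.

£8,796 per tonne

Net carry = r + u − y = 0.0323 + 0.0317 − 0.0637 = 0.0003
F = S·e^((r+u−y)T) = 8794 · e^(0.0003 × 10/12) = 8794 · e^0.000250
= 8794 × 1.000250 = £8,796 per tonne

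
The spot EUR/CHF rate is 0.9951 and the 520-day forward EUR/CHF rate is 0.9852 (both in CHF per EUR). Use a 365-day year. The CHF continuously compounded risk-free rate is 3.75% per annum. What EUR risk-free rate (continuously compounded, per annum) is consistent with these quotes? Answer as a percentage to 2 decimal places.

4.45%

F = S·e^((r_CHF − r_EUR)T) ⇒ r_EUR = r_CHF − ln(F/S)/T
ln(0.9852/0.9951) = -0.009999; /(520/365) = -0.007019
r_EUR = 0.0375 + 0.007019 = 0.044519
r_EUR = 4.45%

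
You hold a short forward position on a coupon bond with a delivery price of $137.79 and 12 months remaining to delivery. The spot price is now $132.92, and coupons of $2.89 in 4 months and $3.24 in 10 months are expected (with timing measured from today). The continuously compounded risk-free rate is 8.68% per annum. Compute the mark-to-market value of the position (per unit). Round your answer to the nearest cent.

PV(remaining coupons) I = 2.89·e^(−0.0868·4/12) + 3.24·e^(−0.0868·10/12) = 5.8215
Current forward F = (S − I)·e^(rT) = (132.92 − 5.8215)·e^(0.0868·12/12) = 127.0985 × 1.090679 = 138.6237
Value (long) = (F − K)·e^(−rT) = (138.6237 − 137.79) × 0.916860 = 0.7644
Short position value = −(long value) = -$0.76

-$0.76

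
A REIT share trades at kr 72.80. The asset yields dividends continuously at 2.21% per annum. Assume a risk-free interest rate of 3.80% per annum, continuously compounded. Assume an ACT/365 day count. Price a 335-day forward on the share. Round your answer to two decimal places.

F = S·e^((r − q)T) = 72.80 · e^((0.0380 − 0.0221) × 335/365)
= 72.80 · e^0.014593 = 72.80 × 1.014700
F = kr 73.87

kr 73.87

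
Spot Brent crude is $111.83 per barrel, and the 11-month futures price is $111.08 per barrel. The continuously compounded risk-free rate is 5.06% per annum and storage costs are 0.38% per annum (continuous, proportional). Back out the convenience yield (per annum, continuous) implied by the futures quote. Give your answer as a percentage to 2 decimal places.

F = S·e^((r+u−y)T) ⇒ (r+u−y) = ln(F/S)/T
ln(111.08/111.83) = -0.006729; /T ⇒ -0.007341
y = r + u − ln(F/S)/T = 0.0506 + 0.0038 + 0.007341 = 0.061741
y = 6.17%

6.17%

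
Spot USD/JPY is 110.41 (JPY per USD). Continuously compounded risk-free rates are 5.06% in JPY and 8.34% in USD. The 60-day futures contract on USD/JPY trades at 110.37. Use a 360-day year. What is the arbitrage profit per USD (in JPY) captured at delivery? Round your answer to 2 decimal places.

Fair futures: F* = S·e^(carry·T), with carry = (r_JPY − r_USD) = 0.0506 − 0.0834 = -0.0328
F* = 110.41 · e^(-0.0328 × 60/360) = 110.41 · e^-0.005467 = 110.41 × 0.994548 = 109.8080
Market 110.37 > fair 109.8080: forward overpriced → cash-and-carry (buy spot, short the forward).
At maturity, profit = |F_mkt − F*| = |110.37 − 109.8080| = 0.56 per USD (in JPY)

0.56 per USD (in JPY)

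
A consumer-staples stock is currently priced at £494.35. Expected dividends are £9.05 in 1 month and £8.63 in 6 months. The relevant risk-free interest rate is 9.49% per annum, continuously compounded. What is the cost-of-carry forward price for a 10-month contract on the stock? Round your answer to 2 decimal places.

PV(dividends) I = 9.05·e^(−0.0949·1/12) + 8.63·e^(−0.0949·6/12)
I = 8.9787 + 8.2301 = 17.2088
F = (S − I)·e^(rT) = (494.35 − 17.2088) · e^(0.0949·10/12)
= 477.1412 · e^0.079083 = 477.1412 × 1.082294 = £516.41

£516.41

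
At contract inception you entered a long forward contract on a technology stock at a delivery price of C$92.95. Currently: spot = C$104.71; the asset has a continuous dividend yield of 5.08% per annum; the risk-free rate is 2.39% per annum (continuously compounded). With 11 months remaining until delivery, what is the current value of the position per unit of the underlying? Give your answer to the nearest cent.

C$9.01

Current fair forward for the remaining 11 months: F = S·e^((r − q)·T), (r − q) = 0.0239 − 0.0508 = -0.0269
F = 104.71 · e^(-0.0269 × 11/12) = 104.71 × 0.975643 = 102.1596
Value of long forward = (F − K)·e^(−rT) = (102.1596 − 92.95) · e^(−0.0239·11/12)
= 9.2096 × 0.978330 = 9.01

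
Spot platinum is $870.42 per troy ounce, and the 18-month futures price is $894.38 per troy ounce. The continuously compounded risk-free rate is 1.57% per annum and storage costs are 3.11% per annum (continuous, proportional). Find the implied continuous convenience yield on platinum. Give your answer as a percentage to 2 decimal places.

2.87%

F = S·e^((r+u−y)T) ⇒ (r+u−y) = ln(F/S)/T
ln(894.38/870.42) = 0.027155; /T ⇒ 0.018103
y = r + u − ln(F/S)/T = 0.0157 + 0.0311 − 0.018103 = 0.028697
y = 2.87%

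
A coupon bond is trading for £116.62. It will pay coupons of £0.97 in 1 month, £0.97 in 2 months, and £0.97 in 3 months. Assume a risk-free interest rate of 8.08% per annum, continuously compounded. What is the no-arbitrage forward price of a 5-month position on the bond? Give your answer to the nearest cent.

£117.64

PV(coupons) I = 0.97·e^(−0.0808·1/12) + 0.97·e^(−0.0808·2/12) + 0.97·e^(−0.0808·3/12)
I = 0.9635 + 0.9570 + 0.9506 = 2.8711
F = (S − I)·e^(rT) = (116.62 − 2.8711) · e^(0.0808·5/12)
= 113.7489 · e^0.033667 = 113.7489 × 1.034240 = £117.64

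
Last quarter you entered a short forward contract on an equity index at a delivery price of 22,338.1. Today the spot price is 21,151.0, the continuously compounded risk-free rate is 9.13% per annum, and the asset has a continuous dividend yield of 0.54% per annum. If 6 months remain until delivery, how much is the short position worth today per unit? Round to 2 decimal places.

247.32

Current fair forward for the remaining 6 months: F = S·e^((r − q)·T), (r − q) = 0.0913 − 0.0054 = 0.0859
F = 21151.0 · e^(0.0859 × 6/12) = 21151.0 × 1.04388570 = 22079.2264
Value of long forward = (F − K)·e^(−rT) = (22079.2264 − 22338.1) · e^(−0.0913·6/12)
= -258.8736 × 0.95537629 = -247.32
Short position value = −(long value) = 247.32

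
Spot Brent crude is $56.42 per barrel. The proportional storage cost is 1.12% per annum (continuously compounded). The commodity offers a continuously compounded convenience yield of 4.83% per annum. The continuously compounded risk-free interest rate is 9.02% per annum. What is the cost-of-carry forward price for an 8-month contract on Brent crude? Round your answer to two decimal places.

$58.45 per barrel

Net carry = r + u − y = 0.0902 + 0.0112 − 0.0483 = 0.0531
F = S·e^((r+u−y)T) = 56.42 · e^(0.0531 × 8/12) = 56.42 · e^0.035400
= 56.42 × 1.036034 = $58.45 per barrel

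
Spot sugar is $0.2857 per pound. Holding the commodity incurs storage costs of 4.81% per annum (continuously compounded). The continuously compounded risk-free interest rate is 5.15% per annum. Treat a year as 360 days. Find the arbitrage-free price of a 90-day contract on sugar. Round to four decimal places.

$0.2929 per pound

Net carry = r + u − y = 0.0515 + 0.0481 − 0.0000 = 0.0996
F = S·e^((r+u−y)T) = 0.2857 · e^(0.0996 × 90/360) = 0.2857 · e^0.024900
= 0.2857 × 1.025213 = $0.2929 per pound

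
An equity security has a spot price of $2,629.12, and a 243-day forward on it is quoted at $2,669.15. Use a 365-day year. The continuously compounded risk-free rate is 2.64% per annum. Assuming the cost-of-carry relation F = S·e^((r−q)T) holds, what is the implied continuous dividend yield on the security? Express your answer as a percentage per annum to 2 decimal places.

From F = S·e^((r−q)T): (r − q) = ln(F/S)/T
ln(2669.15/2629.12) = ln(1.015226) = 0.015111
(r − q) = 0.015111 / (243/365) = 0.022698
q = r − ln(F/S)/T = 0.0264 − 0.022698 = 0.003702
q = 0.37%

0.37%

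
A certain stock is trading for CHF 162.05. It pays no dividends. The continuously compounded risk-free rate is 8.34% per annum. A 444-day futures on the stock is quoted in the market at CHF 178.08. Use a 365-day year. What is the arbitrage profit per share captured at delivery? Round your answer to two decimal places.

CHF 1.27 per share

Fair futures: F* = S·e^(carry·T), with carry = r = 0.0834
F* = 162.05 · e^(0.0834 × 444/365) = 162.05 · e^0.101451 = 162.05 × 1.106776 = CHF 179.3531
Market CHF 178.08 < fair CHF 179.3531: forward underpriced → reverse cash-and-carry (short spot, go long the forward).
At maturity, profit = |F_mkt − F*| = |178.08 − 179.3531| = CHF 1.27 per share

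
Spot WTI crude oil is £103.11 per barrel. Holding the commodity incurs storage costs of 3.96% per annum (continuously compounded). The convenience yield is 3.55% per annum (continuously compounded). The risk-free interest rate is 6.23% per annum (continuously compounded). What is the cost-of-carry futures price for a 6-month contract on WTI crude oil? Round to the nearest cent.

£106.59 per barrel

Net carry = r + u − y = 0.0623 + 0.0396 − 0.0355 = 0.0664
F = S·e^((r+u−y)T) = 103.11 · e^(0.0664 × 6/12) = 103.11 · e^0.033200
= 103.11 × 1.033757 = £106.59 per barrel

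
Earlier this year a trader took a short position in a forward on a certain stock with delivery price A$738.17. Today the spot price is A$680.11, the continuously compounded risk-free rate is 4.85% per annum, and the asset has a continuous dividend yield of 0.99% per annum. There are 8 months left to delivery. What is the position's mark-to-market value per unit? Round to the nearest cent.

Current fair forward for the remaining 8 months: F = S·e^((r − q)·T), (r − q) = 0.0485 − 0.0099 = 0.0386
F = 680.11 · e^(0.0386 × 8/12) = 680.11 × 1.026067 = 697.8384
Value of long forward = (F − K)·e^(−rT) = (697.8384 − 738.17) · e^(−0.0485·8/12)
= -40.3316 × 0.968184 = -39.05
Short position value = −(long value) = A$39.05

A$39.05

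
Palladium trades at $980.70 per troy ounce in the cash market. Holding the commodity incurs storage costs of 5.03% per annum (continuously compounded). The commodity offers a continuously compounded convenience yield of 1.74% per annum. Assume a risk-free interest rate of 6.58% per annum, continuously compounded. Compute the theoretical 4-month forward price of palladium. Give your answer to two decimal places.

$1,013.50 per troy ounce

Net carry = r + u − y = 0.0658 + 0.0503 − 0.0174 = 0.0987
F = S·e^((r+u−y)T) = 980.70 · e^(0.0987 × 4/12) = 980.70 · e^0.032900
= 980.70 × 1.033447 = $1,013.50 per troy ounce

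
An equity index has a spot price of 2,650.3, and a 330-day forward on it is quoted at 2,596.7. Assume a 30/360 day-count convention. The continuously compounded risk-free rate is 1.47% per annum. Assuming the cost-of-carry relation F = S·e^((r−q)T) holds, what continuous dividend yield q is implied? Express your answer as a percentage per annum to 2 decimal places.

From F = S·e^((r−q)T): (r − q) = ln(F/S)/T
ln(2596.7/2650.3) = ln(0.979776) = -0.020431
(r − q) = -0.020431 / (330/360) = -0.022288
q = r − ln(F/S)/T = 0.0147 + 0.022288 = 0.036988
q = 3.70%

3.70%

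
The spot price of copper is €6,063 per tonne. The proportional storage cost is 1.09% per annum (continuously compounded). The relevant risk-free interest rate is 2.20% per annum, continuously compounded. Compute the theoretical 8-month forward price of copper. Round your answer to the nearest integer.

Net carry = r + u − y = 0.0220 + 0.0109 − 0.0000 = 0.0329
F = S·e^((r+u−y)T) = 6063 · e^(0.0329 × 8/12) = 6063 · e^0.021933
= 6063 × 1.022175 = €6,197 per tonne

€6,197 per tonne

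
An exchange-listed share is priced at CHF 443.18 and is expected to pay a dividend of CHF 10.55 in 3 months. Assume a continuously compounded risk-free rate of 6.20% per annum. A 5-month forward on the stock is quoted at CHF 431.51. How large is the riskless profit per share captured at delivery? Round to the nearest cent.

CHF 12.61 per share

PV(dividends) I = 10.55·e^(−0.0620·3/12) = 10.3877
Fair forward F* = (S − I)·e^(rT) = (443.18 − 10.3877)·e^0.025833 = 432.7923 × 1.026170 = 444.1185
Market CHF 431.51 < fair 444.1185: forward underpriced → reverse cash-and-carry (short the stock, invest proceeds at r, pay the dividends, go long the forward).
Profit at T = |F_mkt − F*| = |431.51 − 444.1185| = CHF 12.61 per share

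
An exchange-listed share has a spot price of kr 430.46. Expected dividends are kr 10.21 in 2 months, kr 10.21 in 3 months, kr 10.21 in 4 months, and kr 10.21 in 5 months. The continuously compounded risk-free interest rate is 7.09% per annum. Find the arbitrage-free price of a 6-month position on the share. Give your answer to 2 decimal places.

kr 404.54

PV(dividends) I = 10.21·e^(−0.0709·2/12) + 10.21·e^(−0.0709·3/12) + 10.21·e^(−0.0709·4/12) + 10.21·e^(−0.0709·5/12)
I = 10.0901 + 10.0306 + 9.9715 + 9.9128 = 40.0050
F = (S − I)·e^(rT) = (430.46 − 40.0050) · e^(0.0709·6/12)
= 390.4550 · e^0.035450 = 390.4550 × 1.036086 = kr 404.54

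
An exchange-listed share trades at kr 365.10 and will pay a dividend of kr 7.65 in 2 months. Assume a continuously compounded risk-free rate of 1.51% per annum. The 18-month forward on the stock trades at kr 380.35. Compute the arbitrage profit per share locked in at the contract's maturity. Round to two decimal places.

PV(dividends) I = 7.65·e^(−0.0151·2/12) = 7.6308
Fair forward F* = (S − I)·e^(rT) = (365.10 − 7.6308)·e^0.022650 = 357.4692 × 1.022908 = 365.6581
Market kr 380.35 > fair 365.6581: forward overpriced → cash-and-carry (borrow at r, buy the stock and collect the dividends, short the forward).
Profit at T = |F_mkt − F*| = |380.35 − 365.6581| = kr 14.69 per share

kr 14.69 per share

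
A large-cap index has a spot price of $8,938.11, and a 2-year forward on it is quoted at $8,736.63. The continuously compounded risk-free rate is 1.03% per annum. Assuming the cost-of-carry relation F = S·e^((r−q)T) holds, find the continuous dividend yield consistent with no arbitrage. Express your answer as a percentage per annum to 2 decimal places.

From F = S·e^((r−q)T): (r − q) = ln(F/S)/T
ln(8736.63/8938.11) = ln(0.977458) = -0.022800
(r − q) = -0.022800 / (2) = -0.011400
q = r − ln(F/S)/T = 0.0103 + 0.011400 = 0.021700
q = 2.17%

2.17%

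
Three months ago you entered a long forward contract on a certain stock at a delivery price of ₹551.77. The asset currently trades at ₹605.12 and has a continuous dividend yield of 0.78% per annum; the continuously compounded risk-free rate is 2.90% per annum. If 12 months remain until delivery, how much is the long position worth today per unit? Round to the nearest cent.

₹64.42

Current fair forward for the remaining 12 months: F = S·e^((r − q)·T), (r − q) = 0.0290 − 0.0078 = 0.0212
F = 605.12 · e^(0.0212 × 12/12) = 605.12 × 1.021426 = 618.0853
Value of long forward = (F − K)·e^(−rT) = (618.0853 − 551.77) · e^(−0.0290·12/12)
= 66.3153 × 0.971416 = 64.42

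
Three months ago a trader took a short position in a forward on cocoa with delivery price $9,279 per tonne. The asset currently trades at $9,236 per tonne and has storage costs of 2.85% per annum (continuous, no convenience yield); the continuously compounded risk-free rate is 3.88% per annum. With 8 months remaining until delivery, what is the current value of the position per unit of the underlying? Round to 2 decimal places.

-$371.10 per tonne

Current fair forward for the remaining 8 months: F = S·e^((r + u)·T), (r + u) = 0.0388 + 0.0285 = 0.0673
F = 9236 · e^(0.0673 × 8/12) = 9236 × 1.04588840 = 9659.8253
Value of long forward = (F − K)·e^(−rT) = (9659.8253 − 9279) · e^(−0.0388·8/12)
= 380.8253 × 0.97446501 = 371.10
Short position value = −(long value) = -$371.10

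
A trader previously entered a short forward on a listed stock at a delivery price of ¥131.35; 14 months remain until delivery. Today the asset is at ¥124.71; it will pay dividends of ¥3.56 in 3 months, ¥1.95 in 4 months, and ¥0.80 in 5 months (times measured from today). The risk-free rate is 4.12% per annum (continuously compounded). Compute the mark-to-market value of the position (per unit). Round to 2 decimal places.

¥6.71

PV(remaining dividends) I = 3.56·e^(−0.0412·3/12) + 1.95·e^(−0.0412·4/12) + 0.80·e^(−0.0412·5/12) = 6.2333
Current forward F = (S − I)·e^(rT) = (124.71 − 6.2333)·e^(0.0412·14/12) = 118.4767 × 1.049241 = 124.3106
Value (long) = (F − K)·e^(−rT) = (124.3106 − 131.35) × 0.953070 = -6.7090
Short position value = −(long value) = ¥6.71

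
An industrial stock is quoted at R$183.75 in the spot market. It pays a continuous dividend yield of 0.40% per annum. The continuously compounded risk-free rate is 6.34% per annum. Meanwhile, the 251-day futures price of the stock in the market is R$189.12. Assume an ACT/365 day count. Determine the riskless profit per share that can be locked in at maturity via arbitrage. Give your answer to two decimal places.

R$2.29 per share

Fair futures: F* = S·e^(carry·T), with carry = (r − q) = 0.0634 − 0.0040 = 0.0594
F* = 183.75 · e^(0.0594 × 251/365) = 183.75 · e^0.040848 = 183.75 × 1.041694 = R$191.4113
Market R$189.12 < fair R$191.4113: forward underpriced → reverse cash-and-carry (short spot, go long the forward).
At maturity, profit = |F_mkt − F*| = |189.12 − 191.4113| = R$2.29 per share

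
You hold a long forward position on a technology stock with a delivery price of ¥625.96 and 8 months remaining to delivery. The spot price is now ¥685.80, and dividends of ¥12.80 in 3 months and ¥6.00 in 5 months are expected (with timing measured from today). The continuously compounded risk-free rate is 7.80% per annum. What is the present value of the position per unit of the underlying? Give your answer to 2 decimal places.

PV(remaining dividends) I = 12.80·e^(−0.0780·3/12) + 6.00·e^(−0.0780·5/12) = 18.3610
Current forward F = (S − I)·e^(rT) = (685.80 − 18.3610)·e^(0.0780·8/12) = 667.4390 × 1.053376 = 703.0642
Value (long) = (F − K)·e^(−rT) = (703.0642 − 625.96) × 0.949329 = 73.1973
Value = ¥73.20

¥73.20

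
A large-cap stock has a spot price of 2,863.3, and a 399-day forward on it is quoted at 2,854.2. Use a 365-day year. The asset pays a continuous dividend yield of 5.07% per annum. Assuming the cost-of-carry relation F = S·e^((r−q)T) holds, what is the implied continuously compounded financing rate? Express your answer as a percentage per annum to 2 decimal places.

4.78%

From F = S·e^((r−q)T): (r − q) = ln(F/S)/T
ln(2854.2/2863.3) = ln(0.996822) = -0.003183
(r − q) = -0.003183 / (399/365) = -0.002912
r = ln(F/S)/T + q = -0.002912 + 0.0507 = 0.047788
r = 4.78%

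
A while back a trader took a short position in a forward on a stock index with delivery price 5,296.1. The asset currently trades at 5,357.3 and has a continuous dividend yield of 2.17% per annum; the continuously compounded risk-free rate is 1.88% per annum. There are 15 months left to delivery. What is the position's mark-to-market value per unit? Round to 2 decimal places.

-40.84

Current fair forward for the remaining 15 months: F = S·e^((r − q)·T), (r − q) = 0.0188 − 0.0217 = -0.0029
F = 5357.3 · e^(-0.0029 × 15/12) = 5357.3 × 0.99638156 = 5337.9149
Value of long forward = (F − K)·e^(−rT) = (5337.9149 − 5296.1) · e^(−0.0188·15/12)
= 41.8149 × 0.97677397 = 40.84
Short position value = −(long value) = -40.84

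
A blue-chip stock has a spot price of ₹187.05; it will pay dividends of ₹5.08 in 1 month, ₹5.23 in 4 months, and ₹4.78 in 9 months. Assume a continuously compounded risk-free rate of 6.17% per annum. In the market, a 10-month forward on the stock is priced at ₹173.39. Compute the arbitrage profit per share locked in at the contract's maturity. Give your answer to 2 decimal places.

PV(dividends) I = 5.08·e^(−0.0617·1/12) + 5.23·e^(−0.0617·4/12) + 4.78·e^(−0.0617·9/12) = 14.7413
Fair forward F* = (S − I)·e^(rT) = (187.05 − 14.7413)·e^0.051417 = 172.3087 × 1.052762 = 181.4001
Market ₹173.39 < fair 181.4001: forward underpriced → reverse cash-and-carry (short the stock, invest proceeds at r, pay the dividends, go long the forward).
Profit at T = |F_mkt − F*| = |173.39 − 181.4001| = ₹8.01 per share

₹8.01 per share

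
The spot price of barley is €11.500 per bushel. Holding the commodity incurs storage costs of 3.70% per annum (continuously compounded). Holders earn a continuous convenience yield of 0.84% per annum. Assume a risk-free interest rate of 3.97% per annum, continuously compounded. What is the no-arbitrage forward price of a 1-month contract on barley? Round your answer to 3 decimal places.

Net carry = r + u − y = 0.0397 + 0.0370 − 0.0084 = 0.0683
F = S·e^((r+u−y)T) = 11.500 · e^(0.0683 × 1/12) = 11.500 · e^0.005692
= 11.500 × 1.005708 = €11.566 per bushel

€11.566 per bushel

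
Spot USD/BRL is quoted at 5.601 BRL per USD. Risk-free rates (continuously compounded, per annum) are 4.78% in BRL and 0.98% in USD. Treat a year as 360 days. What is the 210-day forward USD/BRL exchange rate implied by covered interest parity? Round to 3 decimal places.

F = S·e^((r_BRL − r_USD)T) = 5.601 · e^((0.0478 − 0.0098) × 210/360)
= 5.601 · e^0.022167 = 5.601 × 1.022415
F = 5.727 BRL per USD

5.727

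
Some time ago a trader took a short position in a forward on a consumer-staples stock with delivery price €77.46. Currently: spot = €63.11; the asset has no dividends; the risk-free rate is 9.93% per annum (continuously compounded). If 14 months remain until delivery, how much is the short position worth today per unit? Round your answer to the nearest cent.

€5.88

Current fair forward for the remaining 14 months: F = S·e^(r·T), r = 0.0993
F = 63.11 · e^(0.0993 × 14/12) = 63.11 × 1.122827 = 70.8616
Value of long forward = (F − K)·e^(−rT) = (70.8616 − 77.46) · e^(−0.0993·14/12)
= -6.5984 × 0.890609 = -5.88
Short position value = −(long value) = €5.88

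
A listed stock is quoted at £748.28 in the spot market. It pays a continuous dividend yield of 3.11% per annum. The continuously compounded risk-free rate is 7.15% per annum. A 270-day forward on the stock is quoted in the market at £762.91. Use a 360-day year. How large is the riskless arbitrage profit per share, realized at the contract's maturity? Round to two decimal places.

£8.39 per share

Fair forward: F* = S·e^(carry·T), with carry = (r − q) = 0.0715 − 0.0311 = 0.0404
F* = 748.28 · e^(0.0404 × 270/360) = 748.28 · e^0.030300 = 748.28 × 1.030764 = £771.3001
Market £762.91 < fair £771.3001: forward underpriced → reverse cash-and-carry (short spot, go long the forward).
At maturity, profit = |F_mkt − F*| = |762.91 − 771.3001| = £8.39 per share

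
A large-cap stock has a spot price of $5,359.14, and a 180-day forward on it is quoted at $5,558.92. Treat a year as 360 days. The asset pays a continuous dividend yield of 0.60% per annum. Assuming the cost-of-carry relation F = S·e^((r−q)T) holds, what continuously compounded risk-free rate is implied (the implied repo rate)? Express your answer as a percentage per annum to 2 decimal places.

From F = S·e^((r−q)T): (r − q) = ln(F/S)/T
ln(5558.92/5359.14) = ln(1.037278) = 0.036600
(r − q) = 0.036600 / (180/360) = 0.073200
r = ln(F/S)/T + q = 0.073200 + 0.0060 = 0.079200
r = 7.92%

7.92%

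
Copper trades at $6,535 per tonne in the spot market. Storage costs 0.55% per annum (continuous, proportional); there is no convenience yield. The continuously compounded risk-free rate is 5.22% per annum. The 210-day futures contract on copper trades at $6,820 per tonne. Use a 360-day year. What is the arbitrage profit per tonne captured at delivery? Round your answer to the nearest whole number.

$61 per tonne

Fair futures: F* = S·e^(carry·T), with carry = (r + u) = 0.0522 + 0.0055 = 0.0577
F* = 6535 · e^(0.0577 × 210/360) = 6535 · e^0.033658 = 6535 × 1.034231 = $6758.6996
Market $6820 > fair $6758.6996: forward overpriced → cash-and-carry (buy spot, short the forward).
At maturity, profit = |F_mkt − F*| = |6820 − 6758.6996| = $61 per tonne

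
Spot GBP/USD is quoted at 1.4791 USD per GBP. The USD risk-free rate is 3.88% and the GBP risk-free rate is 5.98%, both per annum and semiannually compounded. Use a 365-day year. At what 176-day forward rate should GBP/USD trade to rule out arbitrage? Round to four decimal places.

By covered interest parity, F = S · (1+r_USD/2)^(2T) / (1+r_GBP/2)^(2T)
= 1.4791 × 1.018703 / 1.028820 = 1.4791 × 0.990166
F = 1.4646 USD per GBP

1.4646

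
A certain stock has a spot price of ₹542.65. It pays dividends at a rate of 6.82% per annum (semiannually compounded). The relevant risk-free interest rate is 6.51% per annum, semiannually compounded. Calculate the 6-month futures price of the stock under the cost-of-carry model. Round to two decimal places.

F = S · (1+r/2)^(2T) / (1+q/2)^(2T)
= 542.65 × 1.032550 / 1.034100 = 542.65 × 0.998501
F = ₹541.84

₹541.84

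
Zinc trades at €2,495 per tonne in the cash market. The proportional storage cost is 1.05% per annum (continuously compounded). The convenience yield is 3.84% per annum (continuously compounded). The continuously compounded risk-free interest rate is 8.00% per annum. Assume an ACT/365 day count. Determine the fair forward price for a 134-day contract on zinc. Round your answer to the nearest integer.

Net carry = r + u − y = 0.0800 + 0.0105 − 0.0384 = 0.0521
F = S·e^((r+u−y)T) = 2495 · e^(0.0521 × 134/365) = 2495 · e^0.019127
= 2495 × 1.019311 = €2,543 per tonne

€2,543 per tonne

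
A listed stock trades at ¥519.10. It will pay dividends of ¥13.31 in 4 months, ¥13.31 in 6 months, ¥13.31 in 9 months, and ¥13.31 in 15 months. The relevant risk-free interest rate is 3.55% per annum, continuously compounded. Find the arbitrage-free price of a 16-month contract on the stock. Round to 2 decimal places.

PV(dividends) I = 13.31·e^(−0.0355·4/12) + 13.31·e^(−0.0355·6/12) + 13.31·e^(−0.0355·9/12) + 13.31·e^(−0.0355·15/12)
I = 13.1534 + 13.0758 + 12.9603 + 12.7323 = 51.9218
F = (S − I)·e^(rT) = (519.10 − 51.9218) · e^(0.0355·16/12)
= 467.1782 · e^0.047333 = 467.1782 × 1.048471 = ¥489.82

¥489.82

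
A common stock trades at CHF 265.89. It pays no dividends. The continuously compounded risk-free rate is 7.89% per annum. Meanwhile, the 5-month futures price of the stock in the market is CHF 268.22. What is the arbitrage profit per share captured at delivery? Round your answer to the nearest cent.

CHF 6.56 per share

Fair futures: F* = S·e^(carry·T), with carry = r = 0.0789
F* = 265.89 · e^(0.0789 × 5/12) = 265.89 · e^0.032875 = 265.89 × 1.033421 = CHF 274.7763
Market CHF 268.22 < fair CHF 274.7763: forward underpriced → reverse cash-and-carry (short spot, go long the forward).
At maturity, profit = |F_mkt − F*| = |268.22 − 274.7763| = CHF 6.56 per share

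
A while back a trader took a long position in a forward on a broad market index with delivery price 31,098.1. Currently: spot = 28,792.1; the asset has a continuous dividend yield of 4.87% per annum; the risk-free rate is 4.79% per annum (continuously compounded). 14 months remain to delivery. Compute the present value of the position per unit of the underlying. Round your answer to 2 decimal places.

Current fair forward for the remaining 14 months: F = S·e^((r − q)·T), (r − q) = 0.0479 − 0.0487 = -0.0008
F = 28792.1 · e^(-0.0008 × 14/12) = 28792.1 × 0.99906710 = 28765.2398
Value of long forward = (F − K)·e^(−rT) = (28765.2398 − 31098.1) · e^(−0.0479·14/12)
= -2332.8602 × 0.94564946 = -2206.07

-2206.07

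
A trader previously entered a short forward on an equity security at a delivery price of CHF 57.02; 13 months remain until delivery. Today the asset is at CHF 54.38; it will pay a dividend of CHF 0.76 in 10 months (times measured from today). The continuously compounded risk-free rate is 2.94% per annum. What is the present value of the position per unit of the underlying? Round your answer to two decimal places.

PV(remaining dividends) I = 0.76·e^(−0.0294·10/12) = 0.7416
Current forward F = (S − I)·e^(rT) = (54.38 − 0.7416)·e^(0.0294·13/12) = 53.6384 × 1.032363 = 55.3743
Value (long) = (F − K)·e^(−rT) = (55.3743 − 57.02) × 0.968652 = -1.5941
Short position value = −(long value) = CHF 1.59

CHF 1.59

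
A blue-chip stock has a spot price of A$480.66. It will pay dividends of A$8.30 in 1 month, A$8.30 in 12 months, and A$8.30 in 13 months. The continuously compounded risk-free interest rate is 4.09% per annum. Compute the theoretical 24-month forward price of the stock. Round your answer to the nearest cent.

A$495.39

PV(dividends) I = 8.30·e^(−0.0409·1/12) + 8.30·e^(−0.0409·12/12) + 8.30·e^(−0.0409·13/12)
I = 8.2718 + 7.9674 + 7.9403 = 24.1795
F = (S − I)·e^(rT) = (480.66 − 24.1795) · e^(0.0409·24/12)
= 456.4805 · e^0.081800 = 456.4805 × 1.085239 = A$495.39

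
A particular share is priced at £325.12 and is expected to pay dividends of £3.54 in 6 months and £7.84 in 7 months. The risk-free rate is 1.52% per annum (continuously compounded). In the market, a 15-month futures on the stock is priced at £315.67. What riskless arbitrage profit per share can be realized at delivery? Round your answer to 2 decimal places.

PV(dividends) I = 3.54·e^(−0.0152·6/12) + 7.84·e^(−0.0152·7/12) = 11.2840
Fair futures F* = (S − I)·e^(rT) = (325.12 − 11.2840)·e^0.019000 = 313.8360 × 1.019182 = 319.8560
Market £315.67 < fair 319.8560: forward underpriced → reverse cash-and-carry (short the stock, invest proceeds at r, pay the dividends, go long the forward).
Profit at T = |F_mkt − F*| = |315.67 − 319.8560| = £4.19 per share

£4.19 per share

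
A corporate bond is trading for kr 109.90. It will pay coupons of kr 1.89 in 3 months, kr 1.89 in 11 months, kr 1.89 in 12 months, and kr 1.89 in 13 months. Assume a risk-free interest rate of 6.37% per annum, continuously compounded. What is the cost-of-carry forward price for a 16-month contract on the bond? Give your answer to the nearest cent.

kr 111.83

PV(coupons) I = 1.89·e^(−0.0637·3/12) + 1.89·e^(−0.0637·11/12) + 1.89·e^(−0.0637·12/12) + 1.89·e^(−0.0637·13/12)
I = 1.8601 + 1.7828 + 1.7734 + 1.7640 = 7.1803
F = (S − I)·e^(rT) = (109.90 − 7.1803) · e^(0.0637·16/12)
= 102.7197 · e^0.084933 = 102.7197 × 1.088644 = kr 111.83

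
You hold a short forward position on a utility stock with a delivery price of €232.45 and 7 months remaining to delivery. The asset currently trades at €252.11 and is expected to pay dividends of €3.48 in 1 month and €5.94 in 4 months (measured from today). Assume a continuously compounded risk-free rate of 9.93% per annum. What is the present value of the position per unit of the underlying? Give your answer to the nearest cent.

-€23.54

PV(remaining dividends) I = 3.48·e^(−0.0993·1/12) + 5.94·e^(−0.0993·4/12) = 9.1979
Current forward F = (S − I)·e^(rT) = (252.11 − 9.1979)·e^(0.0993·7/12) = 242.9121 × 1.059636 = 257.3984
Value (long) = (F − K)·e^(−rT) = (257.3984 − 232.45) × 0.943721 = 23.5443
Short position value = −(long value) = -€23.54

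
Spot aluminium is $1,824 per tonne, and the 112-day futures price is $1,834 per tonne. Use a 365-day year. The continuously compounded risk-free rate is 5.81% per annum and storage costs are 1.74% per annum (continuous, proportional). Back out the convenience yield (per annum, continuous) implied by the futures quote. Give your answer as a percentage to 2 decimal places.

5.77%

F = S·e^((r+u−y)T) ⇒ (r+u−y) = ln(F/S)/T
ln(1834/1824) = 0.005467; /T ⇒ 0.017817
y = r + u − ln(F/S)/T = 0.0581 + 0.0174 − 0.017817 = 0.057683
y = 5.77%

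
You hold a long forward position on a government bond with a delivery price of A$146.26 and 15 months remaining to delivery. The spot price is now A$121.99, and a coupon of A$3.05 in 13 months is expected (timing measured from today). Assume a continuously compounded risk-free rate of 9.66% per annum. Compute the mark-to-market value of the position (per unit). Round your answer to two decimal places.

PV(remaining coupons) I = 3.05·e^(−0.0966·13/12) = 2.7470
Current forward F = (S − I)·e^(rT) = (121.99 − 2.7470)·e^(0.0966·15/12) = 119.2430 × 1.128343 = 134.5470
Value (long) = (F − K)·e^(−rT) = (134.5470 − 146.26) × 0.886255 = -10.3807
Value = -A$10.38

-A$10.38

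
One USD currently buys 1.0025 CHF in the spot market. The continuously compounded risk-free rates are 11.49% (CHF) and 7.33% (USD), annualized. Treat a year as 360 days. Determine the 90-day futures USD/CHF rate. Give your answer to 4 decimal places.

F = S·e^((r_CHF − r_USD)T) = 1.0025 · e^((0.1149 − 0.0733) × 90/360)
= 1.0025 · e^0.010400 = 1.0025 × 1.010454
F = 1.0130 CHF per USD

1.0130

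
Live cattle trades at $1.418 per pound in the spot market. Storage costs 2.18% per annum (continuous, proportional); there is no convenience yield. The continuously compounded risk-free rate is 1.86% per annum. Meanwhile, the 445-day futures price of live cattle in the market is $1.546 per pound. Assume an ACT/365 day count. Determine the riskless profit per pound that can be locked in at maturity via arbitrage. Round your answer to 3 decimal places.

Fair futures: F* = S·e^(carry·T), with carry = (r + u) = 0.0186 + 0.0218 = 0.0404
F* = 1.418 · e^(0.0404 × 445/365) = 1.418 · e^0.049255 = 1.418 × 1.050488 = $1.4896
Market $1.546 > fair $1.4896: forward overpriced → cash-and-carry (buy spot, short the forward).
At maturity, profit = |F_mkt − F*| = |1.546 − 1.4896| = $0.056 per pound

$0.056 per pound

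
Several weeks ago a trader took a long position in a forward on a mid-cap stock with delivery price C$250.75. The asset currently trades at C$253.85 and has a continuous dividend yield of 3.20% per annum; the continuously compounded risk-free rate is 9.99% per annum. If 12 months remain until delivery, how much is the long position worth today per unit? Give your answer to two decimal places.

Current fair forward for the remaining 12 months: F = S·e^((r − q)·T), (r − q) = 0.0999 − 0.0320 = 0.0679
F = 253.85 · e^(0.0679 × 12/12) = 253.85 × 1.070258 = 271.6850
Value of long forward = (F − K)·e^(−rT) = (271.6850 − 250.75) · e^(−0.0999·12/12)
= 20.9350 × 0.904928 = 18.94

C$18.94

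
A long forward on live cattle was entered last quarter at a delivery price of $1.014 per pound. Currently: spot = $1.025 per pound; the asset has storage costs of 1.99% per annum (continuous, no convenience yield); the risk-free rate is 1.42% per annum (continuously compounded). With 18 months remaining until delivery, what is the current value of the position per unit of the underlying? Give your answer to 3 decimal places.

$0.063 per pound

Current fair forward for the remaining 18 months: F = S·e^((r + u)·T), (r + u) = 0.0142 + 0.0199 = 0.0341
F = 1.025 · e^(0.0341 × 18/12) = 1.025 × 1.052481 = 1.0788
Value of long forward = (F − K)·e^(−rT) = (1.0788 − 1.014) · e^(−0.0142·18/12)
= 0.0648 × 0.978925 = 0.063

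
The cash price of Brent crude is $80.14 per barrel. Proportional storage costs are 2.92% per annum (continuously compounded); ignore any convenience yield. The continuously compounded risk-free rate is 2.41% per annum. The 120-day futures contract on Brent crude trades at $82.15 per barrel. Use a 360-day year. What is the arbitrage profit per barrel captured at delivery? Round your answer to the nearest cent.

$0.57 per barrel

Fair futures: F* = S·e^(carry·T), with carry = (r + u) = 0.0241 + 0.0292 = 0.0533
F* = 80.14 · e^(0.0533 × 120/360) = 80.14 · e^0.017767 = 80.14 × 1.017926 = $81.5766
Market $82.15 > fair $81.5766: forward overpriced → cash-and-carry (buy spot, short the forward).
At maturity, profit = |F_mkt − F*| = |82.15 − 81.5766| = $0.57 per barrel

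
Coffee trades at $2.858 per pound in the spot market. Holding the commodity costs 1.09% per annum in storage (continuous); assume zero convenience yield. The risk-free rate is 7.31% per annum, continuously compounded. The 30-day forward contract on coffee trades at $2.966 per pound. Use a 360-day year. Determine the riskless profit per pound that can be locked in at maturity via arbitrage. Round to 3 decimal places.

Fair forward: F* = S·e^(carry·T), with carry = (r + u) = 0.0731 + 0.0109 = 0.0840
F* = 2.858 · e^(0.0840 × 30/360) = 2.858 · e^0.007000 = 2.858 × 1.007025 = $2.8781
Market $2.966 > fair $2.8781: forward overpriced → cash-and-carry (buy spot, short the forward).
At maturity, profit = |F_mkt − F*| = |2.966 − 2.8781| = $0.088 per pound

$0.088 per pound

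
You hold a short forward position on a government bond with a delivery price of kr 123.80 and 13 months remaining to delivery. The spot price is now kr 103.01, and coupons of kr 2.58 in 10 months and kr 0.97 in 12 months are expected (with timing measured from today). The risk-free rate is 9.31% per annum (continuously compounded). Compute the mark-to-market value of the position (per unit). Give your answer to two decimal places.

kr 12.18

PV(remaining coupons) I = 2.58·e^(−0.0931·10/12) + 0.97·e^(−0.0931·12/12) = 3.2712
Current forward F = (S − I)·e^(rT) = (103.01 − 3.2712)·e^(0.0931·13/12) = 99.7388 × 1.106120 = 110.3231
Value (long) = (F − K)·e^(−rT) = (110.3231 − 123.80) × 0.904061 = -12.1839
Short position value = −(long value) = kr 12.18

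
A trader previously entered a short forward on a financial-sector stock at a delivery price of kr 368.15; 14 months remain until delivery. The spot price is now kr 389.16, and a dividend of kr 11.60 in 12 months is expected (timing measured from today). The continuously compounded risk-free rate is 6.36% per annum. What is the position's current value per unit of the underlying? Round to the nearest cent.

PV(remaining dividends) I = 11.60·e^(−0.0636·12/12) = 10.8852
Current forward F = (S − I)·e^(rT) = (389.16 − 10.8852)·e^(0.0636·14/12) = 378.2748 × 1.077022 = 407.4103
Value (long) = (F − K)·e^(−rT) = (407.4103 − 368.15) × 0.928486 = 36.4526
Short position value = −(long value) = -kr 36.45

-kr 36.45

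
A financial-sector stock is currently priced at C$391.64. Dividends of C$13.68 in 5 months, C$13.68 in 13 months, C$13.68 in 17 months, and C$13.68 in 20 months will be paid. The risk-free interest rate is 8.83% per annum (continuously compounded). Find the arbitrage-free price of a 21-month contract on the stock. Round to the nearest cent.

C$399.32

PV(dividends) I = 13.68·e^(−0.0883·5/12) + 13.68·e^(−0.0883·13/12) + 13.68·e^(−0.0883·17/12) + 13.68·e^(−0.0883·20/12)
I = 13.1858 + 12.4320 + 12.0715 + 11.8079 = 49.4972
F = (S − I)·e^(rT) = (391.64 − 49.4972) · e^(0.0883·21/12)
= 342.1428 · e^0.154525 = 342.1428 × 1.167103 = C$399.32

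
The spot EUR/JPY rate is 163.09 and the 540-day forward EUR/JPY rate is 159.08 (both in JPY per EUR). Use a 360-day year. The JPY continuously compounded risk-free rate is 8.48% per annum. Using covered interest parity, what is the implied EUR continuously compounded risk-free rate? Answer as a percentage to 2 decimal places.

F = S·e^((r_JPY − r_EUR)T) ⇒ r_EUR = r_JPY − ln(F/S)/T
ln(159.08/163.09) = -0.024895; /(540/360) = -0.016597
r_EUR = 0.0848 + 0.016597 = 0.101397
r_EUR = 10.14%

10.14%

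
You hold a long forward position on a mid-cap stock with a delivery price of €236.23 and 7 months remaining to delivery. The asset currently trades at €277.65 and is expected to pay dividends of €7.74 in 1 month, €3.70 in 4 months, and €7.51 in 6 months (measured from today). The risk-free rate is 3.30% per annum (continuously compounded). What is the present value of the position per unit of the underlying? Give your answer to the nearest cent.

€27.16

PV(remaining dividends) I = 7.74·e^(−0.0330·1/12) + 3.70·e^(−0.0330·4/12) + 7.51·e^(−0.0330·6/12) = 18.7654
Current forward F = (S − I)·e^(rT) = (277.65 − 18.7654)·e^(0.0330·7/12) = 258.8846 × 1.019436 = 263.9163
Value (long) = (F − K)·e^(−rT) = (263.9163 − 236.23) × 0.980934 = 27.1584
Value = €27.16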